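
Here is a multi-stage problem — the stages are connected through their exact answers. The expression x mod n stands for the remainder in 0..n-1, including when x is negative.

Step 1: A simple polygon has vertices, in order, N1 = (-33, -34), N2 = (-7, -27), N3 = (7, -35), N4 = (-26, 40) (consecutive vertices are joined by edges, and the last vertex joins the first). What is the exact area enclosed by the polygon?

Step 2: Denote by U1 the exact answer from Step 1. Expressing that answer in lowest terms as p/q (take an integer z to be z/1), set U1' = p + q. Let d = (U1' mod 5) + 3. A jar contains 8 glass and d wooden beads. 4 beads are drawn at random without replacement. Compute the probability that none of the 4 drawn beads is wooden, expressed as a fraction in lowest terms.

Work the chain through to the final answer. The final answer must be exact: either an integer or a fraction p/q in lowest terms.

10/143

Step 1: cross terms: (-33*-27 - -7*-34)=653, (-7*-35 - 7*-27)=434, (7*40 - -26*-35)=-630, (-26*-34 - -33*40)=2204; twice the area = |2661| = 2661; area = 2661/2; answer 2661/2
Step 2: U1 = 2661/2; threaded value p + q = 2663; d = 6; total draws C(14,4) = 1001; favorable C(8,4) = 70; P = 10/143; answer 10/143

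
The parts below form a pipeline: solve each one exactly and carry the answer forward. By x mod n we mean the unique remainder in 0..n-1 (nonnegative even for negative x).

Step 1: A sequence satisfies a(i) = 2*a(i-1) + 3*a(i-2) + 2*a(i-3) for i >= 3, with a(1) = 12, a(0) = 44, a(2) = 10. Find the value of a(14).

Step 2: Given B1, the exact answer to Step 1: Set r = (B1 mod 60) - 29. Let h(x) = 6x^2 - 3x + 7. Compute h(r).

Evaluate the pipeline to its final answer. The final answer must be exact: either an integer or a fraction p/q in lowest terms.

Step 1: a(3) = 2*(10) + 3*(12) + 2*(44) = 144; iterating: a(3)=144, a(4)=342, a(5)=1136, a(6)=3586, a(7)=11264, a(8)=35558, a(9)=112080, a(10)=353362, a(11)=1114080, a(12)=3512406, a(13)=11073776, a(14)=34912930; answer 34912930
Step 2: B1 = 34912930; r = -19; 6*(-19)^2 - 3*(-19)^1 + 7 = (2166) + (57) + (7) = 2230; answer 2230

2230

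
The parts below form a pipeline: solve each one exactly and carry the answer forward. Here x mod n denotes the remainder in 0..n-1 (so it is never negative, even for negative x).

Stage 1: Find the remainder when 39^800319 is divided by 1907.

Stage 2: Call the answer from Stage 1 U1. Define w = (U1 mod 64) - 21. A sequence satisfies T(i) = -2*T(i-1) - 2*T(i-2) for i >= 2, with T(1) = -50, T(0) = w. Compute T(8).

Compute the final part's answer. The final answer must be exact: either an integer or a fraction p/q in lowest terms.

Stage 1: squarings mod 1907: 39^1=39, 39^2=1521, 39^4=250, 39^8=1476, 39^16=782, 39^32=1284, 39^64=1008, 39^128=1540, 39^256=1199, 39^512=1630, 39^1024=449, 39^2048=1366, 39^4096=910, 39^8192=462, 39^16384=1767, 39^32768=530, 39^65536=571, 39^131072=1851, 39^262144=1229, 39^524288=97; 39^800319 = 39^1 * 39^2 * 39^4 * 39^8 * 39^16 * 39^32 * 39^512 * 39^1024 * 39^4096 * 39^8192 * 39^262144 * 39^524288 = 441 (mod 1907); answer 441
Stage 2: U1 = 441; w = 36; T(2) = -2*(-50) - 2*(36) = 28; iterating: T(2)=28, T(3)=44, T(4)=-144, T(5)=200, T(6)=-112, T(7)=-176, T(8)=576; answer 576

576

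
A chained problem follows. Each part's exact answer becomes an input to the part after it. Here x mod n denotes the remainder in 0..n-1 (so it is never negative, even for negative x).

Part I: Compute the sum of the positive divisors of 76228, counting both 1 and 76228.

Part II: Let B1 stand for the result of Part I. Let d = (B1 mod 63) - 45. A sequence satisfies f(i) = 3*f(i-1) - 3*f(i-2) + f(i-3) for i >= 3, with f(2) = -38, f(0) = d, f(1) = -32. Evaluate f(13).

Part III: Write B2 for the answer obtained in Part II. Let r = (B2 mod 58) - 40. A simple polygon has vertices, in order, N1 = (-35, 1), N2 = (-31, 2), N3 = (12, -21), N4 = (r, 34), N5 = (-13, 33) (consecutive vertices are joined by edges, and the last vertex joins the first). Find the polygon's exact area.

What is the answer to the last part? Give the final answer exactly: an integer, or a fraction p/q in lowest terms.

1128

Part I: 76228 = 2^2 * 17 * 19 * 59; sigma = (1 + 2 + 4) * (1 + 17) * (1 + 19) * (1 + 59) = 7 * 18 * 20 * 60 = 151200; answer 151200
Part II: B1 = 151200; d = -45; f(3) = 3*(-38) - 3*(-32) + 1*(-45) = -63; iterating: f(3)=-63, f(4)=-107, f(5)=-170, f(6)=-252, f(7)=-353, f(8)=-473, f(9)=-612, f(10)=-770, f(11)=-947, f(12)=-1143, f(13)=-1358; answer -1358
Part III: B2 = -1358; r = -6; cross terms: (-35*2 - -31*1)=-39, (-31*-21 - 12*2)=627, (12*34 - -6*-21)=282, (-6*33 - -13*34)=244, (-13*1 - -35*33)=1142; twice the area = |2256| = 2256; area = 1128; answer 1128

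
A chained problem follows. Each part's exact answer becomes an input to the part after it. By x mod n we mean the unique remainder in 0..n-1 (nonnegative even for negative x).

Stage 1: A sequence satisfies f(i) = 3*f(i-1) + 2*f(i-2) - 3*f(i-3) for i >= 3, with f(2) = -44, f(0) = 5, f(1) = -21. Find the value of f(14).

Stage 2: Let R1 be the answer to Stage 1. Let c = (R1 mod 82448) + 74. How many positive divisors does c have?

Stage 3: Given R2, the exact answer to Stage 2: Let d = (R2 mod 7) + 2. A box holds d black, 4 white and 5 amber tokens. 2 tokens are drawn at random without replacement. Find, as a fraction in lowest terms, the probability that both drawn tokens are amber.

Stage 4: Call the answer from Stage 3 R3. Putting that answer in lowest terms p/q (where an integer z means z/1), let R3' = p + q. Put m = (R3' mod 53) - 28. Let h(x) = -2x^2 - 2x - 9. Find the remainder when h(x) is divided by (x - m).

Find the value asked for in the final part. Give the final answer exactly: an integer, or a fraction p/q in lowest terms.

Stage 1: f(3) = 3*(-44) + 2*(-21) - 3*(5) = -189; iterating: f(3)=-189, f(4)=-592, f(5)=-2022, f(6)=-6683, f(7)=-22317, f(8)=-74251, f(9)=-247338, f(10)=-823565, f(11)=-2742618, f(12)=-9132970, f(13)=-30413451, f(14)=-101278439; answer -101278439
Stage 2: R1 = -101278439; c = 50227; 50227 is prime, so its only divisors are 1 and 50227; count = 2; answer 2
Stage 3: R2 = 2; d = 4; total draws C(13,2) = 78; favorable C(5,2) = 10; P = 5/39; answer 5/39
Stage 4: R3 = 5/39; threaded value p + q = 44; m = 16; remainder = value at the root: -2*(16)^2 - 2*(16)^1 - 9 = (-512) + (-32) + (-9) = -553; answer -553

-553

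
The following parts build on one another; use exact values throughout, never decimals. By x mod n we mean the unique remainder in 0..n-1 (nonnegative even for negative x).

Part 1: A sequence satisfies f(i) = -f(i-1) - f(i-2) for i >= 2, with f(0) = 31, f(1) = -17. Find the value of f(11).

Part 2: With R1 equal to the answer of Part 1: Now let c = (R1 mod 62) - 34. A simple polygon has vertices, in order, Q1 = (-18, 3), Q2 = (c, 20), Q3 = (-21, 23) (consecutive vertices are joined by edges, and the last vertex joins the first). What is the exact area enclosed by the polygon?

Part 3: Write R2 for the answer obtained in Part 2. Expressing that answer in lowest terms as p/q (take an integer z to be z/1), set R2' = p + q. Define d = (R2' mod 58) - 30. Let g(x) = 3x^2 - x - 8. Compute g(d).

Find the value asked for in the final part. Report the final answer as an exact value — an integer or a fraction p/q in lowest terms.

Part 1: f(2) = -1*(-17) - 1*(31) = -14; iterating: f(2)=-14, f(3)=31, f(4)=-17, f(5)=-14, f(6)=31, f(7)=-17, f(8)=-14, f(9)=31, f(10)=-17, f(11)=-14; answer -14
Part 2: R1 = -14; c = 14; cross terms: (-18*20 - 14*3)=-402, (14*23 - -21*20)=742, (-21*3 - -18*23)=351; twice the area = |691| = 691; area = 691/2; answer 691/2
Part 3: R2 = 691/2; threaded value p + q = 693; d = 25; 3*(25)^2 - 1*(25)^1 - 8 = (1875) + (-25) + (-8) = 1842; answer 1842

1842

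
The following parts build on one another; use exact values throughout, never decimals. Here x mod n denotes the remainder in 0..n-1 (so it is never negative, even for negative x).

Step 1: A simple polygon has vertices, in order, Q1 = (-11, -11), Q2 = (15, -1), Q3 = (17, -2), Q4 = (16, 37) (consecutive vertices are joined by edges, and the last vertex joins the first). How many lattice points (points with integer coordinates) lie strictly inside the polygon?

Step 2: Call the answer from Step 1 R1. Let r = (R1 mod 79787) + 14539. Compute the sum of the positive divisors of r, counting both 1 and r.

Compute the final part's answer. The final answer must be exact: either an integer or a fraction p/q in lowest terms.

Step 1: cross terms: (-11*-1 - 15*-11)=176, (15*-2 - 17*-1)=-13, (17*37 - 16*-2)=661, (16*-11 - -11*37)=231; twice the area = |1055| = 1055; area = 1055/2; boundary points = 2 + 1 + 1 + 3 = 7; strictly interior points = area - boundary/2 + 1 = 525; answer 525
Step 2: R1 = 525; r = 15064; 15064 = 2^3 * 7 * 269; sigma = (1 + 2 + 4 + 8) * (1 + 7) * (1 + 269) = 15 * 8 * 270 = 32400; answer 32400

32400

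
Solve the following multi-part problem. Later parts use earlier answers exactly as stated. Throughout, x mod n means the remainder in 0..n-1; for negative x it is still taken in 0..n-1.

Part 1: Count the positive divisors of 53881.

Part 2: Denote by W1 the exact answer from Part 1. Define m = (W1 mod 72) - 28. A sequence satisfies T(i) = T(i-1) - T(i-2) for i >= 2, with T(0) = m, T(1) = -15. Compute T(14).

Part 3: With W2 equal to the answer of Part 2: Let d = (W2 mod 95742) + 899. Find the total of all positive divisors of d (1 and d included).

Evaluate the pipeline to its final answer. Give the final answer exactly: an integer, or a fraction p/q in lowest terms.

2016

Part 1: 53881 is prime, so its only divisors are 1 and 53881; count = 2; answer 2
Part 2: W1 = 2; m = -26; T(2) = 1*(-15) - 1*(-26) = 11; iterating: T(2)=11, T(3)=26, T(4)=15, T(5)=-11, T(6)=-26, T(7)=-15, T(8)=11, T(9)=26, T(10)=15, T(11)=-11, T(12)=-26, T(13)=-15, T(14)=11; answer 11
Part 3: W2 = 11; d = 910; 910 = 2 * 5 * 7 * 13; sigma = (1 + 2) * (1 + 5) * (1 + 7) * (1 + 13) = 3 * 6 * 8 * 14 = 2016; answer 2016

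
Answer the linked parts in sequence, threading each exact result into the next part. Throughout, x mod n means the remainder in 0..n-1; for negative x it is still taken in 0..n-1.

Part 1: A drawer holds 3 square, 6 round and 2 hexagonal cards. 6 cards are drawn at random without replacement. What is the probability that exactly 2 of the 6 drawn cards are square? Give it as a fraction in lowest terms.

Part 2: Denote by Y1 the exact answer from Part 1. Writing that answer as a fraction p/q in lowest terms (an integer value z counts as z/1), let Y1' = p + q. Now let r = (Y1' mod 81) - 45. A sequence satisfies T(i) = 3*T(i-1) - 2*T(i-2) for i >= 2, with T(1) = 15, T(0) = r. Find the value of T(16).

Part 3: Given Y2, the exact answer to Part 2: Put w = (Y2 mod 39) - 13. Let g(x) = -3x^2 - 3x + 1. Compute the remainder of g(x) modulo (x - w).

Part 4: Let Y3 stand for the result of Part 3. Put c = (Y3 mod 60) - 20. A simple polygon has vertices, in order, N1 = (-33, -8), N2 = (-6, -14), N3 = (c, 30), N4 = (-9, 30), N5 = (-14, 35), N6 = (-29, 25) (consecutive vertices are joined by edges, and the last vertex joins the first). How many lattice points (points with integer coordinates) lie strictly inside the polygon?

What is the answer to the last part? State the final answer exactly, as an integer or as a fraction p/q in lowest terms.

1391

Part 1: total draws C(11,6) = 462; favorable C(3,2)*C(8,4) = 210; P = 5/11; answer 5/11
Part 2: Y1 = 5/11; threaded value p + q = 16; r = -29; T(2) = 3*(15) - 2*(-29) = 103; iterating: T(2)=103, T(3)=279, T(4)=631, T(5)=1335, T(6)=2743, T(7)=5559, T(8)=11191, T(9)=22455, T(10)=44983, T(11)=90039, T(12)=180151, T(13)=360375, T(14)=720823, T(15)=1441719, T(16)=2883511; answer 2883511
Part 3: Y2 = 2883511; w = -6; remainder = value at the root: -3*(-6)^2 - 3*(-6)^1 + 1 = (-108) + (18) + (1) = -89; answer -89
Part 4: Y3 = -89; c = 11; cross terms: (-33*-14 - -6*-8)=414, (-6*30 - 11*-14)=-26, (11*30 - -9*30)=600, (-9*35 - -14*30)=105, (-14*25 - -29*35)=665, (-29*-8 - -33*25)=1057; twice the area = |2815| = 2815; area = 2815/2; boundary points = 3 + 1 + 20 + 5 + 5 + 1 = 35; strictly interior points = area - boundary/2 + 1 = 1391; answer 1391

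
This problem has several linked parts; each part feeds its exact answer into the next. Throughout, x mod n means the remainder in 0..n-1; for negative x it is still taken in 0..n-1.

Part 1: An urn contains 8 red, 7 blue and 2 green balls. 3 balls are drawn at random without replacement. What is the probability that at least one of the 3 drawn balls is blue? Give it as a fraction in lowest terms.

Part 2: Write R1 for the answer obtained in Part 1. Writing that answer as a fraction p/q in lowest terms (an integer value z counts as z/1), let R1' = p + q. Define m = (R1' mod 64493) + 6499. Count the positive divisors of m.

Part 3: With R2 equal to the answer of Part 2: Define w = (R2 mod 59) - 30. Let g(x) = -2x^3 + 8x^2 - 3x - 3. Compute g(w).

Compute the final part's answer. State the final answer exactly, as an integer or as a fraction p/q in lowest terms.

25231

Part 1: total draws C(17,3) = 680; complement C(10,3) = 120; favorable 680 - 120 = 560; P = 14/17; answer 14/17
Part 2: R1 = 14/17; threaded value p + q = 31; m = 6530; 6530 = 2 * 5 * 653; number of divisors = (1+1) * (1+1) * (1+1) = 8; answer 8
Part 3: R2 = 8; w = -22; -2*(-22)^3 + 8*(-22)^2 - 3*(-22)^1 - 3 = (21296) + (3872) + (66) + (-3) = 25231; answer 25231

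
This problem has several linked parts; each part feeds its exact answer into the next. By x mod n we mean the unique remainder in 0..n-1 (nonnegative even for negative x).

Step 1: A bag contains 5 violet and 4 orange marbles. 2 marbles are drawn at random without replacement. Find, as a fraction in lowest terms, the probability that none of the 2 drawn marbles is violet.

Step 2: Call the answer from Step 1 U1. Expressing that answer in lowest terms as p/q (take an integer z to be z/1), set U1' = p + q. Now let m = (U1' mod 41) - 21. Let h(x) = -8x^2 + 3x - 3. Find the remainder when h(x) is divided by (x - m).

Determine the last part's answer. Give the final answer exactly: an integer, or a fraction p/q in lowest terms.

-1613

Step 1: total draws C(9,2) = 36; favorable C(4,2) = 6; P = 1/6; answer 1/6
Step 2: U1 = 1/6; threaded value p + q = 7; m = -14; remainder = value at the root: -8*(-14)^2 + 3*(-14)^1 - 3 = (-1568) + (-42) + (-3) = -1613; answer -1613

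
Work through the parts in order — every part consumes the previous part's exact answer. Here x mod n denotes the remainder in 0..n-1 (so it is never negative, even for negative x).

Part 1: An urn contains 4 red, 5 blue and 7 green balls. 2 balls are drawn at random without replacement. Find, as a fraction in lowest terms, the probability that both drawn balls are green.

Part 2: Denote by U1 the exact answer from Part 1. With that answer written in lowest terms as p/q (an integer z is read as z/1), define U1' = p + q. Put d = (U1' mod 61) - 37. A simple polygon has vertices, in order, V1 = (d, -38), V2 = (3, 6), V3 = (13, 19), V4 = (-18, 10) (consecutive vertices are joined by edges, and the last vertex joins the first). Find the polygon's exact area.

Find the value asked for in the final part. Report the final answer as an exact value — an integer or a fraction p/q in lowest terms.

Part 1: total draws C(16,2) = 120; favorable C(7,2) = 21; P = 7/40; answer 7/40
Part 2: U1 = 7/40; threaded value p + q = 47; d = 10; cross terms: (10*6 - 3*-38)=174, (3*19 - 13*6)=-21, (13*10 - -18*19)=472, (-18*-38 - 10*10)=584; twice the area = |1209| = 1209; area = 1209/2; answer 1209/2

1209/2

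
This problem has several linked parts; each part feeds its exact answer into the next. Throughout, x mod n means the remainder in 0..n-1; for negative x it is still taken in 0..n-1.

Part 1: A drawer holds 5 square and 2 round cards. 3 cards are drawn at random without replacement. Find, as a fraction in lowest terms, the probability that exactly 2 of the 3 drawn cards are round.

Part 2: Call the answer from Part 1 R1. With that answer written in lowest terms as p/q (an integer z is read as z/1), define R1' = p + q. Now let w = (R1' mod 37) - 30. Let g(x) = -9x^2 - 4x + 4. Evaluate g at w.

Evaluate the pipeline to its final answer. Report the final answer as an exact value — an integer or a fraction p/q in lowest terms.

-4264

Part 1: total draws C(7,3) = 35; favorable C(2,2)*C(5,1) = 5; P = 1/7; answer 1/7
Part 2: R1 = 1/7; threaded value p + q = 8; w = -22; -9*(-22)^2 - 4*(-22)^1 + 4 = (-4356) + (88) + (4) = -4264; answer -4264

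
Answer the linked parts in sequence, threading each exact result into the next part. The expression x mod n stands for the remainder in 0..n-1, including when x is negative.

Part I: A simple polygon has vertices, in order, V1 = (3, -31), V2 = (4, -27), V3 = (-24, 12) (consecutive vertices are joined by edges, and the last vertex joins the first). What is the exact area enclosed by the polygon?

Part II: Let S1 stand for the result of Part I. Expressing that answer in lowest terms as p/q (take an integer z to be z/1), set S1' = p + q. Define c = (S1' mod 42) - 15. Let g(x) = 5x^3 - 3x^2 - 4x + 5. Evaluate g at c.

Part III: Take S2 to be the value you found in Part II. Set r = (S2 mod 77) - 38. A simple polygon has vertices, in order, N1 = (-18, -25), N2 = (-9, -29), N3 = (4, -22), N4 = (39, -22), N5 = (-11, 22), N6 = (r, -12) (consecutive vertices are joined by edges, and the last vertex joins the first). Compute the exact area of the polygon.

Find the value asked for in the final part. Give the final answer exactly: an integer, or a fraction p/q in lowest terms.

Part I: cross terms: (3*-27 - 4*-31)=43, (4*12 - -24*-27)=-600, (-24*-31 - 3*12)=708; twice the area = |151| = 151; area = 151/2; answer 151/2
Part II: S1 = 151/2; threaded value p + q = 153; c = 12; 5*(12)^3 - 3*(12)^2 - 4*(12)^1 + 5 = (8640) + (-432) + (-48) + (5) = 8165; answer 8165
Part III: S2 = 8165; r = -35; cross terms: (-18*-29 - -9*-25)=297, (-9*-22 - 4*-29)=314, (4*-22 - 39*-22)=770, (39*22 - -11*-22)=616, (-11*-12 - -35*22)=902, (-35*-25 - -18*-12)=659; twice the area = |3558| = 3558; area = 1779; answer 1779

1779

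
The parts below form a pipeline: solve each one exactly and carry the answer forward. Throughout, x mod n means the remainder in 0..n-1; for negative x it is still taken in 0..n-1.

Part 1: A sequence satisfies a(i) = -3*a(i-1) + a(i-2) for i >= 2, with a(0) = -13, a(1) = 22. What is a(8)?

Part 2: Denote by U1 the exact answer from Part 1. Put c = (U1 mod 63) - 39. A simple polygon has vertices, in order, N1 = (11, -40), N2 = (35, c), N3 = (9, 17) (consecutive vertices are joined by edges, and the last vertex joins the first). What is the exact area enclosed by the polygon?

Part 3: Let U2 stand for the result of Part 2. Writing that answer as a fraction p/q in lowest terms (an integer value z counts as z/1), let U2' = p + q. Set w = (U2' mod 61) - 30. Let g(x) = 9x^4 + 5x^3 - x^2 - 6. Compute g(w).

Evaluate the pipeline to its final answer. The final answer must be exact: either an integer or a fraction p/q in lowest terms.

Part 1: a(2) = -3*(22) + 1*(-13) = -79; iterating: a(2)=-79, a(3)=259, a(4)=-856, a(5)=2827, a(6)=-9337, a(7)=30838, a(8)=-101851; answer -101851
Part 2: U1 = -101851; c = -19; cross terms: (11*-19 - 35*-40)=1191, (35*17 - 9*-19)=766, (9*-40 - 11*17)=-547; twice the area = |1410| = 1410; area = 705; answer 705
Part 3: U2 = 705; threaded value p + q = 706; w = 5; 9*(5)^4 + 5*(5)^3 - 1*(5)^2 - 6 = (5625) + (625) + (-25) + (-6) = 6219; answer 6219

6219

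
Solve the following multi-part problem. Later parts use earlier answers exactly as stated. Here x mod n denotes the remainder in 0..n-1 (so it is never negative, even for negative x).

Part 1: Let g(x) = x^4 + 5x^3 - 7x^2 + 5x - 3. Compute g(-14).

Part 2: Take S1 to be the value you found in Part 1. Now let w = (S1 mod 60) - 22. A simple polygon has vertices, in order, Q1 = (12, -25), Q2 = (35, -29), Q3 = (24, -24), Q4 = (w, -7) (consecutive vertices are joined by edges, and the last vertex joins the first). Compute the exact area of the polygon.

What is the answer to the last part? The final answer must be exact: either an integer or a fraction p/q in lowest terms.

Part 1: 1*(-14)^4 + 5*(-14)^3 - 7*(-14)^2 + 5*(-14)^1 - 3 = (38416) + (-13720) + (-1372) + (-70) + (-3) = 23251; answer 23251
Part 2: S1 = 23251; w = 9; cross terms: (12*-29 - 35*-25)=527, (35*-24 - 24*-29)=-144, (24*-7 - 9*-24)=48, (9*-25 - 12*-7)=-141; twice the area = |290| = 290; area = 145; answer 145

145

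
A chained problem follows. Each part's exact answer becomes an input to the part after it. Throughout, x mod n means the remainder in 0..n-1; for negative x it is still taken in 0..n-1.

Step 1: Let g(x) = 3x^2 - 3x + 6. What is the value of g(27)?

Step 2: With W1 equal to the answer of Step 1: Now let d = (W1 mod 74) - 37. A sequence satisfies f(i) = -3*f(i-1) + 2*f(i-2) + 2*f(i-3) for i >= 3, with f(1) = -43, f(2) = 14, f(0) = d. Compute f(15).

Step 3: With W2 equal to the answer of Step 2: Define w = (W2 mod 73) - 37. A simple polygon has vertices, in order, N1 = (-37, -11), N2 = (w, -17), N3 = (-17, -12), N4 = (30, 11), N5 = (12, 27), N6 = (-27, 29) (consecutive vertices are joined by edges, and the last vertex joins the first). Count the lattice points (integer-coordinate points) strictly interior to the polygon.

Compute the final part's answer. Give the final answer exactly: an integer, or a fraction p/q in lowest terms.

1827

Step 1: 3*(27)^2 - 3*(27)^1 + 6 = (2187) + (-81) + (6) = 2112; answer 2112
Step 2: W1 = 2112; d = 3; f(3) = -3*(14) + 2*(-43) + 2*(3) = -122; iterating: f(3)=-122, f(4)=308, f(5)=-1140, f(6)=3792, f(7)=-13040, f(8)=44424, f(9)=-151768, f(10)=518072, f(11)=-1768904, f(12)=6039320, f(13)=-20619624, f(14)=70399704, f(15)=-240359720; answer -240359720
Step 3: W2 = -240359720; w = -30; cross terms: (-37*-17 - -30*-11)=299, (-30*-12 - -17*-17)=71, (-17*11 - 30*-12)=173, (30*27 - 12*11)=678, (12*29 - -27*27)=1077, (-27*-11 - -37*29)=1370; twice the area = |3668| = 3668; area = 1834; boundary points = 1 + 1 + 1 + 2 + 1 + 10 = 16; strictly interior points = area - boundary/2 + 1 = 1827; answer 1827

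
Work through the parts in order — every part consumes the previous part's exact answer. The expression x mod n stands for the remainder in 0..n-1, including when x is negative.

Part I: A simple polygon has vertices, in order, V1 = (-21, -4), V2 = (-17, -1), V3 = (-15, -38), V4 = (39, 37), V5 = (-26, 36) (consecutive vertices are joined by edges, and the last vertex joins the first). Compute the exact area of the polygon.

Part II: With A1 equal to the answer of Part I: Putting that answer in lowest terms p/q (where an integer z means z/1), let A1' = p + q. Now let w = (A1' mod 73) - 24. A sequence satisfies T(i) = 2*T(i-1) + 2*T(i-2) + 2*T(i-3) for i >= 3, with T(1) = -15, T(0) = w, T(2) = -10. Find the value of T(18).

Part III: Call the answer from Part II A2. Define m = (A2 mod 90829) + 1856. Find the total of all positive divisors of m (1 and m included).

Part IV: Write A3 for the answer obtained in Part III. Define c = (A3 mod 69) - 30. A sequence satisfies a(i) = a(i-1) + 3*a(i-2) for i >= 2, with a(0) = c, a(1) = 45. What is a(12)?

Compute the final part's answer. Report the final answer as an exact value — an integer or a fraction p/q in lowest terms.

Part I: cross terms: (-21*-1 - -17*-4)=-47, (-17*-38 - -15*-1)=631, (-15*37 - 39*-38)=927, (39*36 - -26*37)=2366, (-26*-4 - -21*36)=860; twice the area = |4737| = 4737; area = 4737/2; answer 4737/2
Part II: A1 = 4737/2; threaded value p + q = 4739; w = 43; T(3) = 2*(-10) + 2*(-15) + 2*(43) = 36; iterating: T(3)=36, T(4)=22, T(5)=96, T(6)=308, T(7)=852, T(8)=2512, T(9)=7344, T(10)=21416, T(11)=62544, T(12)=182608, T(13)=533136, T(14)=1556576, T(15)=4544640, T(16)=13268704, T(17)=38739840, T(18)=113106368; answer 113106368
Part III: A2 = 113106368; m = 26119; 26119 is prime, so its only divisors are 1 and 26119; sigma = 1 + 26119 = 26120; answer 26120
Part IV: A3 = 26120; c = 8; a(2) = 1*(45) + 3*(8) = 69; iterating: a(2)=69, a(3)=204, a(4)=411, a(5)=1023, a(6)=2256, a(7)=5325, a(8)=12093, a(9)=28068, a(10)=64347, a(11)=148551, a(12)=341592; answer 341592

341592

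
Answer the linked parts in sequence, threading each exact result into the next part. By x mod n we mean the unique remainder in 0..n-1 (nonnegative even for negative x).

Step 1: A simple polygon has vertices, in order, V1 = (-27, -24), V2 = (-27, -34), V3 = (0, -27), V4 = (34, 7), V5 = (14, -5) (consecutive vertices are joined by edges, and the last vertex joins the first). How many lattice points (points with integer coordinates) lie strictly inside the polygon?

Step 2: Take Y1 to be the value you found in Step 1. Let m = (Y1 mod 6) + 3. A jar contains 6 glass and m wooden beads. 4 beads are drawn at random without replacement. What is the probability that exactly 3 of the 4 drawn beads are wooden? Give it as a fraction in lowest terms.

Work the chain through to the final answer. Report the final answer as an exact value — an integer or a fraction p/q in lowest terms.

4/35

Step 1: cross terms: (-27*-34 - -27*-24)=270, (-27*-27 - 0*-34)=729, (0*7 - 34*-27)=918, (34*-5 - 14*7)=-268, (14*-24 - -27*-5)=-471; twice the area = |1178| = 1178; area = 589; boundary points = 10 + 1 + 34 + 4 + 1 = 50; strictly interior points = area - boundary/2 + 1 = 565; answer 565
Step 2: Y1 = 565; m = 4; total draws C(10,4) = 210; favorable C(4,3)*C(6,1) = 24; P = 4/35; answer 4/35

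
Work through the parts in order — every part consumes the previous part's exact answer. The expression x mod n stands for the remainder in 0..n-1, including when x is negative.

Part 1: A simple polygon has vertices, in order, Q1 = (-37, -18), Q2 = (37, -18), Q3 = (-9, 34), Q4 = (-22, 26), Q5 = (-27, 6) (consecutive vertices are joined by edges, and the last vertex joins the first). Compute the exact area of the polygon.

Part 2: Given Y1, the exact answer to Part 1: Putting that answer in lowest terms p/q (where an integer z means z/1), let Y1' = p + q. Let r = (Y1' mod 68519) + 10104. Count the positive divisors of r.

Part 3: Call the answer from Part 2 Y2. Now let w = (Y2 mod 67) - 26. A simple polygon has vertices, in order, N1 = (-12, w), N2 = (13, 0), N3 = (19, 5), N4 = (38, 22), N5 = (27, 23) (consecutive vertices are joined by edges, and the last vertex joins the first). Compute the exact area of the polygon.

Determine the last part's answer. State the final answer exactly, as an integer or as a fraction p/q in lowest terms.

597/2

Part 1: cross terms: (-37*-18 - 37*-18)=1332, (37*34 - -9*-18)=1096, (-9*26 - -22*34)=514, (-22*6 - -27*26)=570, (-27*-18 - -37*6)=708; twice the area = |4220| = 4220; area = 2110; answer 2110
Part 2: Y1 = 2110; threaded value p + q = 2111; r = 12215; 12215 = 5 * 7 * 349; number of divisors = (1+1) * (1+1) * (1+1) = 8; answer 8
Part 3: Y2 = 8; w = -18; cross terms: (-12*0 - 13*-18)=234, (13*5 - 19*0)=65, (19*22 - 38*5)=228, (38*23 - 27*22)=280, (27*-18 - -12*23)=-210; twice the area = |597| = 597; area = 597/2; answer 597/2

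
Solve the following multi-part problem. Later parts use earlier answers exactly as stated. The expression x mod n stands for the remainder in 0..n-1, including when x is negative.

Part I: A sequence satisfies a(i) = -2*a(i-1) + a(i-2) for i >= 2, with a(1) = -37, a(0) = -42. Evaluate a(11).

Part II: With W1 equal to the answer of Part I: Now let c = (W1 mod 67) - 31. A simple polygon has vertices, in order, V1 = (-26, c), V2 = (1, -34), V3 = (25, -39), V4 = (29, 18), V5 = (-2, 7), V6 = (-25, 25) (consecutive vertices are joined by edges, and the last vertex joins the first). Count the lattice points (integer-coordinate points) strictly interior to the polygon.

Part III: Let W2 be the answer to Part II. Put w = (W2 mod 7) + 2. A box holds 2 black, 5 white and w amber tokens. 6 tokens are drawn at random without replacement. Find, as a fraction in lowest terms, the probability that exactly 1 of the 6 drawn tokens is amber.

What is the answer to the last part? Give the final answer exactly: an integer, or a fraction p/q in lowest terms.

5/44

Part I: a(2) = -2*(-37) + 1*(-42) = 32; iterating: a(2)=32, a(3)=-101, a(4)=234, a(5)=-569, a(6)=1372, a(7)=-3313, a(8)=7998, a(9)=-19309, a(10)=46616, a(11)=-112541; answer -112541
Part II: W1 = -112541; c = -12; cross terms: (-26*-34 - 1*-12)=896, (1*-39 - 25*-34)=811, (25*18 - 29*-39)=1581, (29*7 - -2*18)=239, (-2*25 - -25*7)=125, (-25*-12 - -26*25)=950; twice the area = |4602| = 4602; area = 2301; boundary points = 1 + 1 + 1 + 1 + 1 + 1 = 6; strictly interior points = area - boundary/2 + 1 = 2299; answer 2299
Part III: W2 = 2299; w = 5; total draws C(12,6) = 924; favorable C(5,1)*C(7,5) = 105; P = 5/44; answer 5/44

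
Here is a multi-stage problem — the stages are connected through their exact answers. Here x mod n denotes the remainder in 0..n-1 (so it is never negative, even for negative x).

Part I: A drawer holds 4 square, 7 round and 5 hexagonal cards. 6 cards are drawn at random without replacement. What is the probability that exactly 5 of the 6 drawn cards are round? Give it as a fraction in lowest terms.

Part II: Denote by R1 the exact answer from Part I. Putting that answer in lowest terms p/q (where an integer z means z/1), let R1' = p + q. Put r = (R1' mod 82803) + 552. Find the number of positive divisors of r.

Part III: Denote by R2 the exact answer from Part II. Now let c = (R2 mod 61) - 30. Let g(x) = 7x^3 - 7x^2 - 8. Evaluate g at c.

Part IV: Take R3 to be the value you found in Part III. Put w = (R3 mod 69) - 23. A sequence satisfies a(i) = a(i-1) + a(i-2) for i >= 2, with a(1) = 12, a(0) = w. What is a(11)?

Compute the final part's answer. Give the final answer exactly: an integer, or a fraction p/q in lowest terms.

1068

Part I: total draws C(16,6) = 8008; favorable C(7,5)*C(9,1) = 189; P = 27/1144; answer 27/1144
Part II: R1 = 27/1144; threaded value p + q = 1171; r = 1723; 1723 is prime, so its only divisors are 1 and 1723; count = 2; answer 2
Part III: R2 = 2; c = -28; 7*(-28)^3 - 7*(-28)^2 - 8 = (-153664) + (-5488) + (-8) = -159160; answer -159160
Part IV: R3 = -159160; w = 0; a(2) = 1*(12) + 1*(0) = 12; iterating: a(2)=12, a(3)=24, a(4)=36, a(5)=60, a(6)=96, a(7)=156, a(8)=252, a(9)=408, a(10)=660, a(11)=1068; answer 1068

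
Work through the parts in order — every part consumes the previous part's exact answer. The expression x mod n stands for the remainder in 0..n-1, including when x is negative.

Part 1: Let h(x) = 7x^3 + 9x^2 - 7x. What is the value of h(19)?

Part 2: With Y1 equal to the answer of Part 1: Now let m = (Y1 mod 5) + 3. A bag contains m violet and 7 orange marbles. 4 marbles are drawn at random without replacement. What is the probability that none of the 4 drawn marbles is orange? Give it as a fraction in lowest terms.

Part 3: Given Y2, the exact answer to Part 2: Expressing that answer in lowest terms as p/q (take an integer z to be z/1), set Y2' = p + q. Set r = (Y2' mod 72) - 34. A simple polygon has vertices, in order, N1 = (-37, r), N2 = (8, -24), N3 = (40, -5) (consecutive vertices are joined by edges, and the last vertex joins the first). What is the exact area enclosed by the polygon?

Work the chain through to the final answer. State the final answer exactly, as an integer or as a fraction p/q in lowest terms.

663/2

Part 1: 7*(19)^3 + 9*(19)^2 - 7*(19)^1 = (48013) + (3249) + (-133) = 51129; answer 51129
Part 2: Y1 = 51129; m = 7; total draws C(14,4) = 1001; favorable C(7,4) = 35; P = 5/143; answer 5/143
Part 3: Y2 = 5/143; threaded value p + q = 148; r = -30; cross terms: (-37*-24 - 8*-30)=1128, (8*-5 - 40*-24)=920, (40*-30 - -37*-5)=-1385; twice the area = |663| = 663; area = 663/2; answer 663/2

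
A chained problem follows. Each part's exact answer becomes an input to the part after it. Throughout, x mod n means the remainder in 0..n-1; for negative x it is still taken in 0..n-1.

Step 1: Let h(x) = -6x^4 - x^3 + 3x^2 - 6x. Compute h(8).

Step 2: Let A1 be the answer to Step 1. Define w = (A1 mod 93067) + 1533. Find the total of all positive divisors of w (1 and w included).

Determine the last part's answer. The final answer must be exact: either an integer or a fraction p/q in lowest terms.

130620

Step 1: -6*(8)^4 - 1*(8)^3 + 3*(8)^2 - 6*(8)^1 = (-24576) + (-512) + (192) + (-48) = -24944; answer -24944
Step 2: A1 = -24944; w = 69656; 69656 = 2^3 * 8707; sigma = (1 + 2 + 4 + 8) * (1 + 8707) = 15 * 8708 = 130620; answer 130620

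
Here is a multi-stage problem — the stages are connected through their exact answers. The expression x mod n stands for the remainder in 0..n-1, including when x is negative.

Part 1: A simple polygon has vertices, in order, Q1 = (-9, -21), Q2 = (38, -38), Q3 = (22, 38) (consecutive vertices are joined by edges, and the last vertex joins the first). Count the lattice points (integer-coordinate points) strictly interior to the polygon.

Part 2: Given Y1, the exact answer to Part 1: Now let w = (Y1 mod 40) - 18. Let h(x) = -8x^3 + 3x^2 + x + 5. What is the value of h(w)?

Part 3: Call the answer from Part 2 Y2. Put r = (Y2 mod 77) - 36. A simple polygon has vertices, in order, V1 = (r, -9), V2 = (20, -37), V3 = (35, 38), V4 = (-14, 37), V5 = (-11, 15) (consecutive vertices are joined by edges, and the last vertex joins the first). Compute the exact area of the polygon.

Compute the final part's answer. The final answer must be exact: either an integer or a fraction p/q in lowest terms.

Part 1: cross terms: (-9*-38 - 38*-21)=1140, (38*38 - 22*-38)=2280, (22*-21 - -9*38)=-120; twice the area = |3300| = 3300; area = 1650; boundary points = 1 + 4 + 1 = 6; strictly interior points = area - boundary/2 + 1 = 1648; answer 1648
Part 2: Y1 = 1648; w = -10; -8*(-10)^3 + 3*(-10)^2 + 1*(-10)^1 + 5 = (8000) + (300) + (-10) + (5) = 8295; answer 8295
Part 3: Y2 = 8295; r = 20; cross terms: (20*-37 - 20*-9)=-560, (20*38 - 35*-37)=2055, (35*37 - -14*38)=1827, (-14*15 - -11*37)=197, (-11*-9 - 20*15)=-201; twice the area = |3318| = 3318; area = 1659; answer 1659

1659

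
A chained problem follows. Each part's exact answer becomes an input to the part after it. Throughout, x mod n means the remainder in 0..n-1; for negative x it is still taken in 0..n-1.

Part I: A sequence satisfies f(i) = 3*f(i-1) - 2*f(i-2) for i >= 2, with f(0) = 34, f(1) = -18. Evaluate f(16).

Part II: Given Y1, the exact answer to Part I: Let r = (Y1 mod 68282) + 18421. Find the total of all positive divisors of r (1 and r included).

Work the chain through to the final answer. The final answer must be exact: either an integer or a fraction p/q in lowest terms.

Part I: f(2) = 3*(-18) - 2*(34) = -122; iterating: f(2)=-122, f(3)=-330, f(4)=-746, f(5)=-1578, f(6)=-3242, f(7)=-6570, f(8)=-13226, f(9)=-26538, f(10)=-53162, f(11)=-106410, f(12)=-212906, f(13)=-425898, f(14)=-851882, f(15)=-1703850, f(16)=-3407786; answer -3407786
Part II: Y1 = -3407786; r = 24735; 24735 = 3 * 5 * 17 * 97; sigma = (1 + 3) * (1 + 5) * (1 + 17) * (1 + 97) = 4 * 6 * 18 * 98 = 42336; answer 42336

42336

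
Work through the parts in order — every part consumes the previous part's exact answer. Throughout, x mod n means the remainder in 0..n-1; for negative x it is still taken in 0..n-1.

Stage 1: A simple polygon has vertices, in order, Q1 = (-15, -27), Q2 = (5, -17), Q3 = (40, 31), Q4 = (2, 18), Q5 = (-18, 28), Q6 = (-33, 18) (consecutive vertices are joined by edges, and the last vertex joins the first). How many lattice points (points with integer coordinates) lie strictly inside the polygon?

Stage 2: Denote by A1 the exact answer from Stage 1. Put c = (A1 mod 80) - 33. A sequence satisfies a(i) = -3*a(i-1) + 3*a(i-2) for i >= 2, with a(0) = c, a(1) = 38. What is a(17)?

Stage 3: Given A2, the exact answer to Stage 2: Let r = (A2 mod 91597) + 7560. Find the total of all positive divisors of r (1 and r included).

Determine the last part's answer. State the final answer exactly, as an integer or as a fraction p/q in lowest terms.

130032

Stage 1: cross terms: (-15*-17 - 5*-27)=390, (5*31 - 40*-17)=835, (40*18 - 2*31)=658, (2*28 - -18*18)=380, (-18*18 - -33*28)=600, (-33*-27 - -15*18)=1161; twice the area = |4024| = 4024; area = 2012; boundary points = 10 + 1 + 1 + 10 + 5 + 9 = 36; strictly interior points = area - boundary/2 + 1 = 1995; answer 1995
Stage 2: A1 = 1995; c = 42; a(2) = -3*(38) + 3*(42) = 12; iterating: a(2)=12, a(3)=78, a(4)=-198, a(5)=828, a(6)=-3078, a(7)=11718, a(8)=-44388, a(9)=168318, a(10)=-638118, a(11)=2419308, a(12)=-9172278, a(13)=34774758, a(14)=-131841108, a(15)=499847598, a(16)=-1895066118, a(17)=7184741148; answer 7184741148
Stage 3: A2 = 7184741148; r = 63222; 63222 = 2 * 3 * 41 * 257; sigma = (1 + 2) * (1 + 3) * (1 + 41) * (1 + 257) = 3 * 4 * 42 * 258 = 130032; answer 130032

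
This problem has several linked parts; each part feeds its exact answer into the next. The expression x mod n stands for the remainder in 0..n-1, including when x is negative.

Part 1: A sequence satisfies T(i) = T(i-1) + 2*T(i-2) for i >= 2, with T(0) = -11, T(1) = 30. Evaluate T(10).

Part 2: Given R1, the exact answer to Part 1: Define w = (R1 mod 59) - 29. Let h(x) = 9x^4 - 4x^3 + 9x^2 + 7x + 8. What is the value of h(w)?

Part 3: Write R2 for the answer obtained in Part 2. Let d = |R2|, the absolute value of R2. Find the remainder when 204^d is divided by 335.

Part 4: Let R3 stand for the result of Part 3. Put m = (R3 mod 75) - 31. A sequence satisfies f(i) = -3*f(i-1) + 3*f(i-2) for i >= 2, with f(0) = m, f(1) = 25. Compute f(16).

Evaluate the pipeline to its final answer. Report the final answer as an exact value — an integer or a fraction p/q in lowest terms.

Part 1: T(2) = 1*(30) + 2*(-11) = 8; iterating: T(2)=8, T(3)=68, T(4)=84, T(5)=220, T(6)=388, T(7)=828, T(8)=1604, T(9)=3260, T(10)=6468; answer 6468
Part 2: R1 = 6468; w = 8; 9*(8)^4 - 4*(8)^3 + 9*(8)^2 + 7*(8)^1 + 8 = (36864) + (-2048) + (576) + (56) + (8) = 35456; answer 35456
Part 3: R2 = 35456; d = 35456; squarings mod 335: 204^1=204, 204^2=76, 204^4=81, 204^8=196, 204^16=226, 204^32=156, 204^64=216, 204^128=91, 204^256=241, 204^512=126, 204^1024=131, 204^2048=76, 204^4096=81, 204^8192=196, 204^16384=226, 204^32768=156; 204^35456 = 204^128 * 204^512 * 204^2048 * 204^32768 = 241 (mod 335); answer 241
Part 4: R3 = 241; m = -15; f(2) = -3*(25) + 3*(-15) = -120; iterating: f(2)=-120, f(3)=435, f(4)=-1665, f(5)=6300, f(6)=-23895, f(7)=90585, f(8)=-343440, f(9)=1302075, f(10)=-4936545, f(11)=18715860, f(12)=-70957215, f(13)=269019225, f(14)=-1019929320, f(15)=3866845635, f(16)=-14660324865; answer -14660324865

-14660324865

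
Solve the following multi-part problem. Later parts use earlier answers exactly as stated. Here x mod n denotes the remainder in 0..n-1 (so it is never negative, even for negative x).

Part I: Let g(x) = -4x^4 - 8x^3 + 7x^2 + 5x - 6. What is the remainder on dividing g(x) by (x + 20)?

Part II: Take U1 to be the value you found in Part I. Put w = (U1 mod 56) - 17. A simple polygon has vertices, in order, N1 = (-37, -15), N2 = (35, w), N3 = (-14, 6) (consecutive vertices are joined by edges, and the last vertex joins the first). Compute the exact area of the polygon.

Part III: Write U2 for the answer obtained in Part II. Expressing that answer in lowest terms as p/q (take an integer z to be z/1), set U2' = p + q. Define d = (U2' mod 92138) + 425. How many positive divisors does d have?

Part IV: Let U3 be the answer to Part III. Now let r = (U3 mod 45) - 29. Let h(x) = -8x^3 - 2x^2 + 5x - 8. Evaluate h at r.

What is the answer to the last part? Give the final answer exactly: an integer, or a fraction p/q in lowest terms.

17165

Part I: remainder = value at the root: -4*(-20)^4 - 8*(-20)^3 + 7*(-20)^2 + 5*(-20)^1 - 6 = (-640000) + (64000) + (2800) + (-100) + (-6) = -573306; answer -573306
Part II: U1 = -573306; w = 5; cross terms: (-37*5 - 35*-15)=340, (35*6 - -14*5)=280, (-14*-15 - -37*6)=432; twice the area = |1052| = 1052; area = 526; answer 526
Part III: U2 = 526; threaded value p + q = 527; d = 952; 952 = 2^3 * 7 * 17; number of divisors = (3+1) * (1+1) * (1+1) = 16; answer 16
Part IV: U3 = 16; r = -13; -8*(-13)^3 - 2*(-13)^2 + 5*(-13)^1 - 8 = (17576) + (-338) + (-65) + (-8) = 17165; answer 17165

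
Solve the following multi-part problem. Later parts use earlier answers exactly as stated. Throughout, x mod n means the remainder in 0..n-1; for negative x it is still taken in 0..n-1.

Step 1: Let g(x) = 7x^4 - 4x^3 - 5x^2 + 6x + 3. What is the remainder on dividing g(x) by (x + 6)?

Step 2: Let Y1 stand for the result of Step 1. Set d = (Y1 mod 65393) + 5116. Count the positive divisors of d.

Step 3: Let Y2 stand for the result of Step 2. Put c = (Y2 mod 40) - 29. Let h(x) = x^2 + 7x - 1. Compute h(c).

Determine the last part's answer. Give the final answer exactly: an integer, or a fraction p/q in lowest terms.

293

Step 1: remainder = value at the root: 7*(-6)^4 - 4*(-6)^3 - 5*(-6)^2 + 6*(-6)^1 + 3 = (9072) + (864) + (-180) + (-36) + (3) = 9723; answer 9723
Step 2: Y1 = 9723; d = 14839; 14839 = 11 * 19 * 71; number of divisors = (1+1) * (1+1) * (1+1) = 8; answer 8
Step 3: Y2 = 8; c = -21; 1*(-21)^2 + 7*(-21)^1 - 1 = (441) + (-147) + (-1) = 293; answer 293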